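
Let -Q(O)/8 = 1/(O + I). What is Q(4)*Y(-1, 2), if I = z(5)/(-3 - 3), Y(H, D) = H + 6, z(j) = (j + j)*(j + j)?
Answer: 60/19 ≈ 3.1579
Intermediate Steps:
z(j) = 4*j**2 (z(j) = (2*j)*(2*j) = 4*j**2)
Y(H, D) = 6 + H
I = -50/3 (I = (4*5**2)/(-3 - 3) = (4*25)/(-6) = 100*(-1/6) = -50/3 ≈ -16.667)
Q(O) = -8/(-50/3 + O) (Q(O) = -8/(O - 50/3) = -8/(-50/3 + O))
Q(4)*Y(-1, 2) = (-24/(-50 + 3*4))*(6 - 1) = -24/(-50 + 12)*5 = -24/(-38)*5 = -24*(-1/38)*5 = (12/19)*5 = 60/19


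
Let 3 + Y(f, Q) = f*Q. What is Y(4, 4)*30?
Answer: 390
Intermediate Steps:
Y(f, Q) = -3 + Q*f (Y(f, Q) = -3 + f*Q = -3 + Q*f)
Y(4, 4)*30 = (-3 + 4*4)*30 = (-3 + 16)*30 = 13*30 = 390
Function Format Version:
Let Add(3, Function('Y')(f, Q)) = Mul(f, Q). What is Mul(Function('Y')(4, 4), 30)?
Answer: 390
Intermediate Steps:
Function('Y')(f, Q) = Add(-3, Mul(Q, f)) (Function('Y')(f, Q) = Add(-3, Mul(f, Q)) = Add(-3, Mul(Q, f)))
Mul(Function('Y')(4, 4), 30) = Mul(Add(-3, Mul(4, 4)), 30) = Mul(Add(-3, 16), 30) = Mul(13, 30) = 390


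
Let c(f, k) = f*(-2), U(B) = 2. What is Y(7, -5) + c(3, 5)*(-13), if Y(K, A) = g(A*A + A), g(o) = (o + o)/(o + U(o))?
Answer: 878/11 ≈ 79.818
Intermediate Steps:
c(f, k) = -2*f
g(o) = 2*o/(2 + o) (g(o) = (o + o)/(o + 2) = (2*o)/(2 + o) = 2*o/(2 + o))
Y(K, A) = 2*(A + A**2)/(2 + A + A**2) (Y(K, A) = 2*(A*A + A)/(2 + (A*A + A)) = 2*(A**2 + A)/(2 + (A**2 + A)) = 2*(A + A**2)/(2 + (A + A**2)) = 2*(A + A**2)/(2 + A + A**2))
Y(7, -5) + c(3, 5)*(-13) = 2*(-5)*(1 - 5)/(2 - 5*(1 - 5)) - 2*3*(-13) = 2*(-5)*(-4)/(2 - 5*(-4)) - 6*(-13) = 2*(-5)*(-4)/(2 + 20) + 78 = 2*(-5)*(-4)/22 + 78 = 2*(-5)*(1/22)*(-4) + 78 = 20/11 + 78 = 878/11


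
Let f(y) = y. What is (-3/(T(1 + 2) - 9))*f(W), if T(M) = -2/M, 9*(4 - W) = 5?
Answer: 31/29 ≈ 1.0690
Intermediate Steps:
W = 31/9 (W = 4 - ⅑*5 = 4 - 5/9 = 31/9 ≈ 3.4444)
(-3/(T(1 + 2) - 9))*f(W) = -3/(-2/(1 + 2) - 9)*(31/9) = -3/(-2/3 - 9)*(31/9) = -3/(-2*⅓ - 9)*(31/9) = -3/(-⅔ - 9)*(31/9) = -3/(-29/3)*(31/9) = -3*(-3/29)*(31/9) = (9/29)*(31/9) = 31/29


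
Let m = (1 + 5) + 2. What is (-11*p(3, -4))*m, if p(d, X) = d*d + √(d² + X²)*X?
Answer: 968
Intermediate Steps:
m = 8 (m = 6 + 2 = 8)
p(d, X) = d² + X*√(X² + d²) (p(d, X) = d² + √(X² + d²)*X = d² + X*√(X² + d²))
(-11*p(3, -4))*m = -11*(3² - 4*√((-4)² + 3²))*8 = -11*(9 - 4*√(16 + 9))*8 = -11*(9 - 4*√25)*8 = -11*(9 - 4*5)*8 = -11*(9 - 20)*8 = -11*(-11)*8 = 121*8 = 968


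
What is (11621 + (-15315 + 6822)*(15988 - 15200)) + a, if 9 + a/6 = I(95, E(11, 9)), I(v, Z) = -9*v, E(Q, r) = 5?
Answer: -6686047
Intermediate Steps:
a = -5184 (a = -54 + 6*(-9*95) = -54 + 6*(-855) = -54 - 5130 = -5184)
(11621 + (-15315 + 6822)*(15988 - 15200)) + a = (11621 + (-15315 + 6822)*(15988 - 15200)) - 5184 = (11621 - 8493*788) - 5184 = (11621 - 6692484) - 5184 = -6680863 - 5184 = -6686047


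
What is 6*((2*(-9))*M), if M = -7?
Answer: 756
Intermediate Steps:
6*((2*(-9))*M) = 6*((2*(-9))*(-7)) = 6*(-18*(-7)) = 6*126 = 756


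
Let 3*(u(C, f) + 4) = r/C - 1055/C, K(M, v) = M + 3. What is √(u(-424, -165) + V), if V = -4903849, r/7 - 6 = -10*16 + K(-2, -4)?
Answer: I*√495897061755/318 ≈ 2214.5*I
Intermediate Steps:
K(M, v) = 3 + M
r = -1071 (r = 42 + 7*(-10*16 + (3 - 2)) = 42 + 7*(-160 + 1) = 42 + 7*(-159) = 42 - 1113 = -1071)
u(C, f) = -4 - 2126/(3*C) (u(C, f) = -4 + (-1071/C - 1055/C)/3 = -4 + (-2126/C)/3 = -4 - 2126/(3*C))
√(u(-424, -165) + V) = √((-4 - 2126/3/(-424)) - 4903849) = √((-4 - 2126/3*(-1/424)) - 4903849) = √((-4 + 1063/636) - 4903849) = √(-1481/636 - 4903849) = √(-3118849445/636) = I*√495897061755/318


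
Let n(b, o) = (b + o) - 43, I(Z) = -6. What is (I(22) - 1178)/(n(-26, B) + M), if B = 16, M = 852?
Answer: -1184/799 ≈ -1.4819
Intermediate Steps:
n(b, o) = -43 + b + o
(I(22) - 1178)/(n(-26, B) + M) = (-6 - 1178)/((-43 - 26 + 16) + 852) = -1184/(-53 + 852) = -1184/799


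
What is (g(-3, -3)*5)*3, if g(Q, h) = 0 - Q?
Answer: 45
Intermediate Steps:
g(Q, h) = -Q
(g(-3, -3)*5)*3 = (-1*(-3)*5)*3 = (3*5)*3 = 15*3 = 45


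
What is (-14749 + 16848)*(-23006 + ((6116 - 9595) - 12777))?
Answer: -82410938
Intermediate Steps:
(-14749 + 16848)*(-23006 + ((6116 - 9595) - 12777)) = 2099*(-23006 + (-3479 - 12777)) = 2099*(-23006 - 16256) = 2099*(-39262) = -82410938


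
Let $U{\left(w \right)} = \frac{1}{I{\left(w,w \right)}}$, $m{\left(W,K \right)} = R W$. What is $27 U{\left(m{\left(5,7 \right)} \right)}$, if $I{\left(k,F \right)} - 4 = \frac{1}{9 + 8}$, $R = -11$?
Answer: $\frac{153}{23} \approx 6.6522$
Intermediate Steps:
$I{\left(k,F \right)} = \frac{69}{17}$ ($I{\left(k,F \right)} = 4 + \frac{1}{9 + 8} = 4 + \frac{1}{17} = \frac{69}{17}$)
$m{\left(W,K \right)} = - 11 W$
$U{\left(w \right)} = \frac{17}{69}$ ($U{\left(w \right)} = \frac{1}{\frac{69}{17}} = \frac{17}{69}$)
$27 U{\left(m{\left(5,7 \right)} \right)} = 27 \cdot \frac{17}{69} = \frac{153}{23}$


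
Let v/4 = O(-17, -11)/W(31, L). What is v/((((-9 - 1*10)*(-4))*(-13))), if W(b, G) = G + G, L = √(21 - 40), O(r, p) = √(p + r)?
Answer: -√133/4693 ≈ -0.0024574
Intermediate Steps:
L = I*√19 (L = √(-19) = I*√19 ≈ 4.3589*I)
W(b, G) = 2*G
v = 4*√133/19 (v = 4*(√(-11 - 17)/((2*(I*√19)))) = 4*(√(-28)/((2*I*√19))) = 4*((2*I*√7)*(-I*√19/38)) = 4*(√133/19) = 4*√133/19 ≈ 2.4279)
v/((((-9 - 1*10)*(-4))*(-13))) = (4*√133/19)/((((-9 - 1*10)*(-4))*(-13))) = (4*√133/19)/((((-9 - 10)*(-4))*(-13))) = (4*√133/19)/((-19*(-4)*(-13))) = (4*√133/19)/((76*(-13))) = (4*√133/19)/(-988) = (4*√133/19)*(-1/988) = -√133/4693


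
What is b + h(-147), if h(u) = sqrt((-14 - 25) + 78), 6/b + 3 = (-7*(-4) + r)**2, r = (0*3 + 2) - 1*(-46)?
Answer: 6/5773 + sqrt(39) ≈ 6.2460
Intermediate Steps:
r = 48 (r = (0 + 2) + 46 = 2 + 46 = 48)
b = 6/5773 (b = 6/(-3 + (-7*(-4) + 48)**2) = 6/(-3 + (28 + 48)**2) = 6/(-3 + 76**2) = 6/(-3 + 5776) = 6/5773 ≈ 0.0010393)
h(u) = sqrt(39) (h(u) = sqrt(-39 + 78) = sqrt(39))
b + h(-147) = 6/5773 + sqrt(39)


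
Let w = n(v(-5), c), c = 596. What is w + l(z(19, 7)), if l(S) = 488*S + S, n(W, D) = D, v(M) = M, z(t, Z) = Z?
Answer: 4019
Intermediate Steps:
w = 596
l(S) = 489*S
w + l(z(19, 7)) = 596 + 489*7 = 596 + 3423 = 4019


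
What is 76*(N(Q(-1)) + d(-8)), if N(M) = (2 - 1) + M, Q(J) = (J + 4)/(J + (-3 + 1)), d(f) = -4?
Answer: -304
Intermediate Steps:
Q(J) = (4 + J)/(-2 + J) (Q(J) = (4 + J)/(J - 2) = (4 + J)/(-2 + J))
N(M) = 1 + M
76*(N(Q(-1)) + d(-8)) = 76*((1 + (4 - 1)/(-2 - 1)) - 4) = 76*((1 + 3/(-3)) - 4) = 76*((1 - 1/3*3) - 4) = 76*((1 - 1) - 4) = 76*(0 - 4) = 76*(-4) = -304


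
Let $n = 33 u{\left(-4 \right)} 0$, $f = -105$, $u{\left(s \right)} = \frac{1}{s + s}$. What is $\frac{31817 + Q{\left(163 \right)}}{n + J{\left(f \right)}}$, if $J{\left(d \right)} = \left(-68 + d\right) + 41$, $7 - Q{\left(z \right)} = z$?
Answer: $- \frac{31661}{132} \approx -239.86$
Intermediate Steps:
$u{\left(s \right)} = \frac{1}{2 s}$
$Q{\left(z \right)} = 7 - z$
$J{\left(d \right)} = -27 + d$
$n = 0$ ($n = 33 \frac{1}{2 \left(-4\right)} 0 = 33 \cdot \frac{1}{2} \left(- \frac{1}{4}\right) 0 = 33 \left(- \frac{1}{8}\right) 0 = \left(- \frac{33}{8}\right) 0 = 0$)
$\frac{31817 + Q{\left(163 \right)}}{n + J{\left(f \right)}} = \frac{31817 + \left(7 - 163\right)}{0 - 132} = \frac{31817 - 156}{-132} = 31661 \left(- \frac{1}{132}\right) = - \frac{31661}{132}$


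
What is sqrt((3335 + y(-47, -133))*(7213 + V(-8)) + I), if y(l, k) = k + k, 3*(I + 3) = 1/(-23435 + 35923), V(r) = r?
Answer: sqrt(7758881390368374)/18732 ≈ 4702.4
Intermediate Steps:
I = -112391/37464 (I = -3 + 1/(3*(-23435 + 35923)) = -3 + (1/3)/12488 = -3 + (1/3)*(1/12488) = -3 + 1/37464 = -112391/37464 ≈ -3.0000)
y(l, k) = 2*k
sqrt((3335 + y(-47, -133))*(7213 + V(-8)) + I) = sqrt((3335 + 2*(-133))*(7213 - 8) - 112391/37464) = sqrt((3335 - 266)*7205 - 112391/37464) = sqrt(3069*7205 - 112391/37464) = sqrt(22112145 - 112391/37464) = sqrt(828409287889/37464) = sqrt(7758881390368374)/18732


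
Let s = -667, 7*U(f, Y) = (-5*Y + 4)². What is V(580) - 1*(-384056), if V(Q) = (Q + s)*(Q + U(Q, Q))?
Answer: -727317820/7 ≈ -1.0390e+8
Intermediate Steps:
U(f, Y) = (4 - 5*Y)²/7 (U(f, Y) = (-5*Y + 4)²/7 = (4 - 5*Y)²/7)
V(Q) = (-667 + Q)*(Q + (-4 + 5*Q)²/7) (V(Q) = (Q - 667)*(Q + (-4 + 5*Q)²/7) = (-667 + Q)*(Q + (-4 + 5*Q)²/7))
V(580) - 1*(-384056) = (-10672/7 - 16708/7*580² + (25/7)*580³ + (22027/7)*580) - 1*(-384056) = (-10672/7 - 16708/7*336400 + (25/7)*195112000 + 12775660/7) + 384056 = (-10672/7 - 5620571200/7 + 4877800000/7 + 12775660/7) + 384056 = -730006212/7 + 384056 = -727317820/7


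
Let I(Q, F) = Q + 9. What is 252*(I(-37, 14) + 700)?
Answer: 169344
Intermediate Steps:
I(Q, F) = 9 + Q
252*(I(-37, 14) + 700) = 252*((9 - 37) + 700) = 252*(-28 + 700) = 252*672 = 169344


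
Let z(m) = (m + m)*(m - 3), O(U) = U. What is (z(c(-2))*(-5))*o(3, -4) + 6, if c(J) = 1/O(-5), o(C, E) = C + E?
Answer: 62/5 ≈ 12.400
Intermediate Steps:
c(J) = -⅕ (c(J) = 1/(-5) = -⅕)
z(m) = 2*m*(-3 + m) (z(m) = (2*m)*(-3 + m) = 2*m*(-3 + m))
(z(c(-2))*(-5))*o(3, -4) + 6 = ((2*(-⅕)*(-3 - ⅕))*(-5))*(3 - 4) + 6 = ((2*(-⅕)*(-16/5))*(-5))*(-1) + 6 = ((32/25)*(-5))*(-1) + 6 = -32/5*(-1) + 6 = 32/5 + 6 = 62/5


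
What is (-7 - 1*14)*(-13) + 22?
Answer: 295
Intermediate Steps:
(-7 - 1*14)*(-13) + 22 = (-7 - 14)*(-13) + 22 = -21*(-13) + 22 = 273 + 22 = 295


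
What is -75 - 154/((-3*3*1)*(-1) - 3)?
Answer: -302/3 ≈ -100.67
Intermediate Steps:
-75 - 154/((-3*3*1)*(-1) - 3) = -75 - 154/(-9*1*(-1) - 3) = -75 - 154/(-9*(-1) - 3) = -75 - 154/(9 - 3) = -75 - 154/6 = -75 - 154*⅙ = -75 - 77/3 = -302/3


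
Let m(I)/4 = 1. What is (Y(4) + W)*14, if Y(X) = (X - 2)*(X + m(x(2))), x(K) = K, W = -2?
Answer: 196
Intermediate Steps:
m(I) = 4 (m(I) = 4*1 = 4)
Y(X) = (-2 + X)*(4 + X) (Y(X) = (X - 2)*(X + 4) = (-2 + X)*(4 + X))
(Y(4) + W)*14 = ((-8 + 4² + 2*4) - 2)*14 = ((-8 + 16 + 8) - 2)*14 = (16 - 2)*14 = 14*14 = 196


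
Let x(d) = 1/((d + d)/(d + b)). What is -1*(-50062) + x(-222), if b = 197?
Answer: 22227553/444 ≈ 50062.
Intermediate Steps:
x(d) = (197 + d)/(2*d) (x(d) = 1/((d + d)/(d + 197)) = 1/((2*d)/(197 + d)) = 1/(2*d/(197 + d)) = (197 + d)/(2*d))
-1*(-50062) + x(-222) = -1*(-50062) + (1/2)*(197 - 222)/(-222) = 50062 + (1/2)*(-1/222)*(-25) = 50062 + 25/444 = 22227553/444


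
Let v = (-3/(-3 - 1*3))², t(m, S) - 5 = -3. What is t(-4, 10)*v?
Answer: ½ ≈ 0.50000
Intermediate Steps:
t(m, S) = 2 (t(m, S) = 5 - 3 = 2)
v = ¼ (v = (-3/(-3 - 3))² = (-3/(-6))² = (-3*(-⅙))² = (½)² = ¼ ≈ 0.25000)
t(-4, 10)*v = 2*(¼) = ½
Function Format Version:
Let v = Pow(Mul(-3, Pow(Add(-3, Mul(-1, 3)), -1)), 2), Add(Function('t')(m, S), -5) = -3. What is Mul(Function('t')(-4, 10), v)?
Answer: Rational(1, 2) ≈ 0.50000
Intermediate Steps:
Function('t')(m, S) = 2 (Function('t')(m, S) = Add(5, -3) = 2)
v = Rational(1, 4) (v = Pow(Mul(-3, Pow(Add(-3, -3), -1)), 2) = Pow(Mul(-3, Pow(-6, -1)), 2) = Pow(Mul(-3, Rational(-1, 6)), 2) = Pow(Rational(1, 2), 2) = Rational(1, 4) ≈ 0.25000)
Mul(Function('t')(-4, 10), v) = Mul(2, Rational(1, 4)) = Rational(1, 2)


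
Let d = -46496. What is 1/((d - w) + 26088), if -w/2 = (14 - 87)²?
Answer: -1/9750 ≈ -0.00010256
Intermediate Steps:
w = -10658 (w = -2*(14 - 87)² = -2*(-73)² = -2*5329 = -10658)
1/((d - w) + 26088) = 1/((-46496 - 1*(-10658)) + 26088) = 1/((-46496 + 10658) + 26088) = 1/(-35838 + 26088) = 1/(-9750) = -1/9750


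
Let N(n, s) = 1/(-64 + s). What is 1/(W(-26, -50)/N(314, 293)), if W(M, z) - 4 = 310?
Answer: 1/71906 ≈ 1.3907e-5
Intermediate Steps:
W(M, z) = 314 (W(M, z) = 4 + 310 = 314)
1/(W(-26, -50)/N(314, 293)) = 1/(314/(1/(-64 + 293))) = 1/(314/(1/229)) = 1/(314*229) = 1/71906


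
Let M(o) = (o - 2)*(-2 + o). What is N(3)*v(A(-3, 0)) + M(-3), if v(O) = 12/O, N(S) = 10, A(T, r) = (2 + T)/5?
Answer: -575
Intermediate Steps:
M(o) = (-2 + o)² (M(o) = (-2 + o)*(-2 + o) = (-2 + o)²)
A(T, r) = ⅖ + T/5 (A(T, r) = (2 + T)*(⅕) = ⅖ + T/5)
N(3)*v(A(-3, 0)) + M(-3) = 10*(12/(⅖ + (⅕)*(-3))) + (-2 - 3)² = 10*(12/(⅖ - ⅗)) + (-5)² = 10*(12/(-⅕)) + 25 = 10*(12*(-5)) + 25 = 10*(-60) + 25 = -600 + 25 = -575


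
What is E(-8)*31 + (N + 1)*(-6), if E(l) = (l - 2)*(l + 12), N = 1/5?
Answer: -6236/5 ≈ -1247.2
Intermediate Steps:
N = ⅕ ≈ 0.20000
E(l) = (-2 + l)*(12 + l)
E(-8)*31 + (N + 1)*(-6) = (-24 + (-8)² + 10*(-8))*31 + (⅕ + 1)*(-6) = (-24 + 64 - 80)*31 + (6/5)*(-6) = -40*31 - 36/5 = -1240 - 36/5 = -6236/5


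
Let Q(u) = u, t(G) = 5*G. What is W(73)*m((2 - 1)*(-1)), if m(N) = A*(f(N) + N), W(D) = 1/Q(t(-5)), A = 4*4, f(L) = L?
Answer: 32/25 ≈ 1.2800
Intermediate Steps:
A = 16
W(D) = -1/25 (W(D) = 1/(5*(-5)) = 1/(-25) = -1/25)
m(N) = 32*N (m(N) = 16*(N + N) = 16*(2*N) = 32*N)
W(73)*m((2 - 1)*(-1)) = -32*(2 - 1)*(-1)/25 = -32*1*(-1)/25 = -32*(-1)/25 = -1/25*(-32) = 32/25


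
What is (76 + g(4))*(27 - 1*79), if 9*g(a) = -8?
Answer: -35152/9 ≈ -3905.8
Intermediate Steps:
g(a) = -8/9 (g(a) = (⅑)*(-8) = -8/9)
(76 + g(4))*(27 - 1*79) = (76 - 8/9)*(27 - 1*79) = 676*(27 - 79)/9 = (676/9)*(-52) = -35152/9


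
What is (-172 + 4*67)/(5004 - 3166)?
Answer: 48/919 ≈ 0.052231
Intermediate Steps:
(-172 + 4*67)/(5004 - 3166) = (-172 + 268)/1838 = 96*(1/1838) = 48/919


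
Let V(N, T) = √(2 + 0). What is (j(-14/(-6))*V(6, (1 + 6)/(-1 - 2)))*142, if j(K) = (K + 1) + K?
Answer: 2414*√2/3 ≈ 1138.0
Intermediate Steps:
j(K) = 1 + 2*K (j(K) = (1 + K) + K = 1 + 2*K)
V(N, T) = √2
(j(-14/(-6))*V(6, (1 + 6)/(-1 - 2)))*142 = ((1 + 2*(-14/(-6)))*√2)*142 = ((1 + 2*(-14*(-⅙)))*√2)*142 = ((1 + 2*(7/3))*√2)*142 = ((1 + 14/3)*√2)*142 = (17*√2/3)*142 = 2414*√2/3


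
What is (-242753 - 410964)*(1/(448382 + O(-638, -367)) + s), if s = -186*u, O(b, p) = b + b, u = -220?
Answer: -11960130050295557/447106 ≈ -2.6750e+10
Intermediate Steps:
O(b, p) = 2*b
s = 40920 (s = -186*(-220) = 40920)
(-242753 - 410964)*(1/(448382 + O(-638, -367)) + s) = (-242753 - 410964)*(1/(448382 + 2*(-638)) + 40920) = -653717*(1/(448382 - 1276) + 40920) = -653717*(1/447106 + 40920) = -653717*18295577521/447106 = -11960130050295557/447106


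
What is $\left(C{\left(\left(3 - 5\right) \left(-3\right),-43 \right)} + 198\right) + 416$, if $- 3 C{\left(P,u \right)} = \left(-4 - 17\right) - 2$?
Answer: $\frac{1865}{3} \approx 621.67$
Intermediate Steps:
$C{\left(P,u \right)} = \frac{23}{3}$ ($C{\left(P,u \right)} = - \frac{\left(-4 - 17\right) - 2}{3} = - \frac{-21 - 2}{3} = \left(- \frac{1}{3}\right) \left(-23\right) = \frac{23}{3}$)
$\left(C{\left(\left(3 - 5\right) \left(-3\right),-43 \right)} + 198\right) + 416 = \left(\frac{23}{3} + 198\right) + 416 = \frac{617}{3} + 416 = \frac{1865}{3}$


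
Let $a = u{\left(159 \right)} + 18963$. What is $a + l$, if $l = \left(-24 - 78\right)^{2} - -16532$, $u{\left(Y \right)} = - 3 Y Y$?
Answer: $-29944$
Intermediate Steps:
$u{\left(Y \right)} = - 3 Y^{2}$
$a = -56880$ ($a = - 3 \cdot 159^{2} + 18963 = \left(-3\right) 25281 + 18963 = -75843 + 18963 = -56880$)
$l = 26936$ ($l = \left(-102\right)^{2} + 16532 = 10404 + 16532 = 26936$)
$a + l = -56880 + 26936 = -29944$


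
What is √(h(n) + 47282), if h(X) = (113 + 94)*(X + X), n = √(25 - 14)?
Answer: √(47282 + 414*√11) ≈ 220.58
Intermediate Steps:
n = √11 ≈ 3.3166
h(X) = 414*X (h(X) = 207*(2*X) = 414*X)
√(h(n) + 47282) = √(414*√11 + 47282) = √(47282 + 414*√11)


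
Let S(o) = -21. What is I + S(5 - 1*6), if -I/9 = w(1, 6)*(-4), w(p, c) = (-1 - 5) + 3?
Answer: -129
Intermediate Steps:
w(p, c) = -3 (w(p, c) = -6 + 3 = -3)
I = -108 (I = -(-27)*(-4) = -9*12 = -108)
I + S(5 - 1*6) = -108 - 21 = -129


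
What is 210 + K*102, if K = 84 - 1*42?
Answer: 4494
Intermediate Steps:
K = 42 (K = 84 - 42 = 42)
210 + K*102 = 210 + 42*102 = 210 + 4284 = 4494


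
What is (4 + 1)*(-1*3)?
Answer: -15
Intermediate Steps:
(4 + 1)*(-1*3) = 5*(-3) = -15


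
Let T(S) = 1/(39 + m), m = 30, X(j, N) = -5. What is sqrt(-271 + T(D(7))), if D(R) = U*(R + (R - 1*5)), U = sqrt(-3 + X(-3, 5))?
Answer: I*sqrt(1290162)/69 ≈ 16.462*I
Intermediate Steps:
U = 2*I*sqrt(2) (U = sqrt(-3 - 5) = sqrt(-8) = 2*I*sqrt(2) ≈ 2.8284*I)
D(R) = 2*I*sqrt(2)*(-5 + 2*R) (D(R) = (2*I*sqrt(2))*(R + (R - 1*5)) = (2*I*sqrt(2))*(R + (R - 5)) = (2*I*sqrt(2))*(R + (-5 + R)) = (2*I*sqrt(2))*(-5 + 2*R) = 2*I*sqrt(2)*(-5 + 2*R))
T(S) = 1/69 (T(S) = 1/(39 + 30) = 1/69)
sqrt(-271 + T(D(7))) = sqrt(-271 + 1/69) = sqrt(-18698/69) = I*sqrt(1290162)/69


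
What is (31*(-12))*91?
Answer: -33852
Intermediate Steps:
(31*(-12))*91 = -372*91 = -33852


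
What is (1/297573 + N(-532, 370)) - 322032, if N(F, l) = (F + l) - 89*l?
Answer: -105675314051/297573 ≈ -3.5512e+5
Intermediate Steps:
N(F, l) = F - 88*l
(1/297573 + N(-532, 370)) - 322032 = (1/297573 + (-532 - 88*370)) - 322032 = (1/297573 + (-532 - 32560)) - 322032 = (1/297573 - 33092) - 322032 = -9847285715/297573 - 322032 = -105675314051/297573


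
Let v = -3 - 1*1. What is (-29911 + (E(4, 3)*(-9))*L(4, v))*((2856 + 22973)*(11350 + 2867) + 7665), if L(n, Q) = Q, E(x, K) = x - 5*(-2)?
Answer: -10798796135106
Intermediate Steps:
E(x, K) = 10 + x (E(x, K) = x + 10 = 10 + x)
v = -4 (v = -3 - 1 = -4)
(-29911 + (E(4, 3)*(-9))*L(4, v))*((2856 + 22973)*(11350 + 2867) + 7665) = (-29911 + ((10 + 4)*(-9))*(-4))*((2856 + 22973)*(11350 + 2867) + 7665) = (-29911 + (14*(-9))*(-4))*(25829*14217 + 7665) = (-29911 - 126*(-4))*(367210893 + 7665) = (-29911 + 504)*367218558 = -29407*367218558 = -10798796135106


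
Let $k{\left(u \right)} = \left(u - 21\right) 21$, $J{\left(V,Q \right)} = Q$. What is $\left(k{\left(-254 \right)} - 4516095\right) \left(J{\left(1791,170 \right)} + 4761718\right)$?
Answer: $-21532638490560$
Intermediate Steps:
$k{\left(u \right)} = -441 + 21 u$ ($k{\left(u \right)} = \left(u - 21\right) 21 = \left(-21 + u\right) 21 = -441 + 21 u$)
$\left(k{\left(-254 \right)} - 4516095\right) \left(J{\left(1791,170 \right)} + 4761718\right) = \left(\left(-441 + 21 \left(-254\right)\right) - 4516095\right) \left(170 + 4761718\right) = \left(\left(-441 - 5334\right) - 4516095\right) 4761888 = \left(-5775 - 4516095\right) 4761888 = \left(-4521870\right) 4761888 = -21532638490560$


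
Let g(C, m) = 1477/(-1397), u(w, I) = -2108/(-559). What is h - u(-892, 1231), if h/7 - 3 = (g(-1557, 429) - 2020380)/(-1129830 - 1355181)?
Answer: 44478932149258/1940602245153 ≈ 22.920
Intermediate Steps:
u(w, I) = 2108/559 (u(w, I) = -2108*(-1/559) = 2108/559)
g(C, m) = -1477/1397 (g(C, m) = 1477*(-1/1397) = -1477/1397)
h = 92660074066/3471560367 (h = 21 + 7*((-1477/1397 - 2020380)/(-1129830 - 1355181)) = 21 + 7*(-2822472337/1397/(-2485011)) = 21 + 7*(-2822472337/1397*(-1/2485011)) = 21 + 7*(2822472337/3471560367) = 21 + 19757306359/3471560367 = 92660074066/3471560367 ≈ 26.691)
h - u(-892, 1231) = 92660074066/3471560367 - 1*2108/559 = 92660074066/3471560367 - 2108/559 = 44478932149258/1940602245153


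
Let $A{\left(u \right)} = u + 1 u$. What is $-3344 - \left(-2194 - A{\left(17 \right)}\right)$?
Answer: $-1116$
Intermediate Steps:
$A{\left(u \right)} = 2 u$ ($A{\left(u \right)} = u + u = 2 u$)
$-3344 - \left(-2194 - A{\left(17 \right)}\right) = -3344 + \left(\left(\left(-134 + 404\right) + 2 \cdot 17\right) - -1924\right) = -3344 + \left(\left(270 + 34\right) + 1924\right) = -3344 + \left(304 + 1924\right) = -3344 + 2228 = -1116$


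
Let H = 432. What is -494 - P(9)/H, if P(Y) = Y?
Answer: -23713/48 ≈ -494.02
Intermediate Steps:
-494 - P(9)/H = -494 - 9/432 = -494 - 1*1/48 = -494 - 1/48 = -23713/48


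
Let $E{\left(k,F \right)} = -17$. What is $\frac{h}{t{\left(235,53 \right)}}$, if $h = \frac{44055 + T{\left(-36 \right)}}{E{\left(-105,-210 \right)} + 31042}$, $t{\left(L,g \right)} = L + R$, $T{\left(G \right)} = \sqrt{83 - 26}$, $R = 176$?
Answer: $\frac{2937}{850085} + \frac{\sqrt{57}}{12751275} \approx 0.0034555$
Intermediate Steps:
$T{\left(G \right)} = \sqrt{57}$
$t{\left(L,g \right)} = 176 + L$ ($t{\left(L,g \right)} = L + 176 = 176 + L$)
$h = \frac{8811}{6205} + \frac{\sqrt{57}}{31025}$ ($h = \frac{44055 + \sqrt{57}}{-17 + 31042} = \frac{44055 + \sqrt{57}}{31025} = \left(44055 + \sqrt{57}\right) \frac{1}{31025} = \frac{8811}{6205} + \frac{\sqrt{57}}{31025} \approx 1.4202$)
$\frac{h}{t{\left(235,53 \right)}} = \frac{\frac{8811}{6205} + \frac{\sqrt{57}}{31025}}{176 + 235} = \frac{\frac{8811}{6205} + \frac{\sqrt{57}}{31025}}{411} = \left(\frac{8811}{6205} + \frac{\sqrt{57}}{31025}\right) \frac{1}{411} = \frac{2937}{850085} + \frac{\sqrt{57}}{12751275}$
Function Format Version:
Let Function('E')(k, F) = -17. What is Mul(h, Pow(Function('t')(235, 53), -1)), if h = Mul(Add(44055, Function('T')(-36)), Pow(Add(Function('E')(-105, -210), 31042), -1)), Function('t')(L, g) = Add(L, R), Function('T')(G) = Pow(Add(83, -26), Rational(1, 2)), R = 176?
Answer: Add(Rational(2937, 850085), Mul(Rational(1, 12751275), Pow(57, Rational(1, 2)))) ≈ 0.0034555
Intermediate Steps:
Function('T')(G) = Pow(57, Rational(1, 2))
Function('t')(L, g) = Add(176, L) (Function('t')(L, g) = Add(L, 176) = Add(176, L))
h = Add(Rational(8811, 6205), Mul(Rational(1, 31025), Pow(57, Rational(1, 2)))) (h = Mul(Add(44055, Pow(57, Rational(1, 2))), Pow(Add(-17, 31042), -1)) = Mul(Add(44055, Pow(57, Rational(1, 2))), Pow(31025, -1)) = Mul(Add(44055, Pow(57, Rational(1, 2))), Rational(1, 31025)) = Add(Rational(8811, 6205), Mul(Rational(1, 31025), Pow(57, Rational(1, 2)))) ≈ 1.4202)
Mul(h, Pow(Function('t')(235, 53), -1)) = Mul(Add(Rational(8811, 6205), Mul(Rational(1, 31025), Pow(57, Rational(1, 2)))), Pow(Add(176, 235), -1)) = Mul(Add(Rational(8811, 6205), Mul(Rational(1, 31025), Pow(57, Rational(1, 2)))), Pow(411, -1)) = Mul(Add(Rational(8811, 6205), Mul(Rational(1, 31025), Pow(57, Rational(1, 2)))), Rational(1, 411)) = Add(Rational(2937, 850085), Mul(Rational(1, 12751275), Pow(57, Rational(1, 2))))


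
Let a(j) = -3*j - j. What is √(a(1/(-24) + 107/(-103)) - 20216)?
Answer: I*√7719324906/618 ≈ 142.17*I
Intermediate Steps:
a(j) = -4*j
√(a(1/(-24) + 107/(-103)) - 20216) = √(-4*(1/(-24) + 107/(-103)) - 20216) = √(-4*(1*(-1/24) + 107*(-1/103)) - 20216) = √(-4*(-1/24 - 107/103) - 20216) = √(-4*(-2671/2472) - 20216) = √(2671/618 - 20216) = √(-12490817/618) = I*√7719324906/618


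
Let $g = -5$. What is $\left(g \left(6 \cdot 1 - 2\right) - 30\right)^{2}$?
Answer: $2500$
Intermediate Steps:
$\left(g \left(6 \cdot 1 - 2\right) - 30\right)^{2} = \left(- 5 \left(6 \cdot 1 - 2\right) - 30\right)^{2} = \left(- 5 \left(6 - 2\right) - 30\right)^{2} = \left(\left(-5\right) 4 - 30\right)^{2} = \left(-20 - 30\right)^{2} = \left(-50\right)^{2} = 2500$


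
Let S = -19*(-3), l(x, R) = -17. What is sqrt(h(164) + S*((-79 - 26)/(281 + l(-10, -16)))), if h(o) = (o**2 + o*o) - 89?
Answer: sqrt(103925118)/44 ≈ 231.69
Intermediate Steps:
h(o) = -89 + 2*o**2 (h(o) = (o**2 + o**2) - 89 = 2*o**2 - 89 = -89 + 2*o**2)
S = 57
sqrt(h(164) + S*((-79 - 26)/(281 + l(-10, -16)))) = sqrt((-89 + 2*164**2) + 57*((-79 - 26)/(281 - 17))) = sqrt((-89 + 2*26896) + 57*(-105/264)) = sqrt((-89 + 53792) + 57*(-105*1/264)) = sqrt(53703 + 57*(-35/88)) = sqrt(53703 - 1995/88) = sqrt(4723869/88) = sqrt(103925118)/44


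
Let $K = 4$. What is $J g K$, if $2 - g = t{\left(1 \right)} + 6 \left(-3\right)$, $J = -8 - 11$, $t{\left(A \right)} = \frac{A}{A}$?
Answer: $-1444$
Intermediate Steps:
$t{\left(A \right)} = 1$
$J = -19$ ($J = -8 - 11 = -19$)
$g = 19$ ($g = 2 - \left(1 + 6 \left(-3\right)\right) = 2 - \left(1 - 18\right) = 2 - -17 = 2 + 17 = 19$)
$J g K = \left(-19\right) 19 \cdot 4 = \left(-361\right) 4 = -1444$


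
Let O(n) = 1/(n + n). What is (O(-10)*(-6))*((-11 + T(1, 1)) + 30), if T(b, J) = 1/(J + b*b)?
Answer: 117/20 ≈ 5.8500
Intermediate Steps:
T(b, J) = 1/(J + b**2)
O(n) = 1/(2*n)
(O(-10)*(-6))*((-11 + T(1, 1)) + 30) = (((1/2)/(-10))*(-6))*((-11 + 1/(1 + 1**2)) + 30) = (((1/2)*(-1/10))*(-6))*((-11 + 1/(1 + 1)) + 30) = (-1/20*(-6))*((-11 + 1/2) + 30) = 3*((-11 + 1/2) + 30)/10 = 3*(-21/2 + 30)/10 = (3/10)*(39/2) = 117/20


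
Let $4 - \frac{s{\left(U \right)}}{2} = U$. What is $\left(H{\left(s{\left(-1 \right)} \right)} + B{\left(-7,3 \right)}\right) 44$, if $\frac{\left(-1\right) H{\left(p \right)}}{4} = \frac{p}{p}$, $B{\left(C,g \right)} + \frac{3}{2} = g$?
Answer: $-110$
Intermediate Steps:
$B{\left(C,g \right)} = - \frac{3}{2} + g$
$s{\left(U \right)} = 8 - 2 U$
$H{\left(p \right)} = -4$ ($H{\left(p \right)} = - 4 \frac{p}{p} = \left(-4\right) 1 = -4$)
$\left(H{\left(s{\left(-1 \right)} \right)} + B{\left(-7,3 \right)}\right) 44 = \left(-4 + \left(- \frac{3}{2} + 3\right)\right) 44 = \left(-4 + \frac{3}{2}\right) 44 = \left(- \frac{5}{2}\right) 44 = -110$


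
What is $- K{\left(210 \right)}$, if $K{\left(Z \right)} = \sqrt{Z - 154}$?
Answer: $- 2 \sqrt{14} \approx -7.4833$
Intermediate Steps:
$K{\left(Z \right)} = \sqrt{-154 + Z}$
$- K{\left(210 \right)} = - \sqrt{-154 + 210} = - \sqrt{56} = - 2 \sqrt{14}$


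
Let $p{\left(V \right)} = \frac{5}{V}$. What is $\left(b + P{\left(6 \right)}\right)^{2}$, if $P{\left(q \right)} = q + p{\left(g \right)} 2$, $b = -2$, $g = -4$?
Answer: $\frac{9}{4} \approx 2.25$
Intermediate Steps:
$P{\left(q \right)} = - \frac{5}{2} + q$ ($P{\left(q \right)} = q + \frac{5}{-4} \cdot 2 = q + 5 \left(- \frac{1}{4}\right) 2 = q - \frac{5}{2} = - \frac{5}{2} + q$)
$\left(b + P{\left(6 \right)}\right)^{2} = \left(-2 + \left(- \frac{5}{2} + 6\right)\right)^{2} = \left(-2 + \frac{7}{2}\right)^{2} = \left(\frac{3}{2}\right)^{2} = \frac{9}{4}$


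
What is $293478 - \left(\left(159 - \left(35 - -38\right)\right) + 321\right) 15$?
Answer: $287373$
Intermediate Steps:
$293478 - \left(\left(159 - \left(35 - -38\right)\right) + 321\right) 15 = 293478 - \left(\left(159 - \left(35 + 38\right)\right) + 321\right) 15 = 293478 - \left(\left(159 - 73\right) + 321\right) 15 = 293478 - \left(86 + 321\right) 15 = 293478 - 407 \cdot 15 = 293478 - 6105 = 287373$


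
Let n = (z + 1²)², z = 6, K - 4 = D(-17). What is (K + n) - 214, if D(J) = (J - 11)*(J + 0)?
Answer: 315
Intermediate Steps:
D(J) = J*(-11 + J) (D(J) = (-11 + J)*J = J*(-11 + J))
K = 480 (K = 4 - 17*(-11 - 17) = 4 - 17*(-28) = 4 + 476 = 480)
n = 49 (n = (6 + 1²)² = (6 + 1)² = 7² = 49)
(K + n) - 214 = (480 + 49) - 214 = 529 - 214 = 315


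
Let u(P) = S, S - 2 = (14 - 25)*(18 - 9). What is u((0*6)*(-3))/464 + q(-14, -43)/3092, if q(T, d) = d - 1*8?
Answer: -80897/358672 ≈ -0.22555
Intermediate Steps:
q(T, d) = -8 + d (q(T, d) = d - 8 = -8 + d)
S = -97 (S = 2 + (14 - 25)*(18 - 9) = 2 - 11*9 = 2 - 99 = -97)
u(P) = -97
u((0*6)*(-3))/464 + q(-14, -43)/3092 = -97/464 + (-8 - 43)/3092 = -97*1/464 - 51*1/3092 = -97/464 - 51/3092 = -80897/358672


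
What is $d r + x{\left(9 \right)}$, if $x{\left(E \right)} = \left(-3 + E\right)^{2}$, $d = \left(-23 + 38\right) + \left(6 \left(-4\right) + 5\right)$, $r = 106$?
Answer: $-388$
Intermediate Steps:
$d = -4$ ($d = 15 + \left(-24 + 5\right) = 15 - 19 = -4$)
$d r + x{\left(9 \right)} = \left(-4\right) 106 + \left(-3 + 9\right)^{2} = -424 + 6^{2} = -424 + 36 = -388$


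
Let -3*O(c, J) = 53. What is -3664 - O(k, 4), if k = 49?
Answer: -10939/3 ≈ -3646.3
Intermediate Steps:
O(c, J) = -53/3 (O(c, J) = -⅓*53 = -53/3)
-3664 - O(k, 4) = -3664 - 1*(-53/3) = -3664 + 53/3 = -10939/3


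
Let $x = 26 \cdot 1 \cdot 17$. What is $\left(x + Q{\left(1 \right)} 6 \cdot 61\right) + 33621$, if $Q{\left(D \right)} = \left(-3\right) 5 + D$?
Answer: $28939$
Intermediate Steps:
$Q{\left(D \right)} = -15 + D$
$x = 442$ ($x = 26 \cdot 17 = 442$)
$\left(x + Q{\left(1 \right)} 6 \cdot 61\right) + 33621 = \left(442 + \left(-15 + 1\right) 6 \cdot 61\right) + 33621 = \left(442 + \left(-14\right) 6 \cdot 61\right) + 33621 = \left(442 - 5124\right) + 33621 = -4682 + 33621 = 28939$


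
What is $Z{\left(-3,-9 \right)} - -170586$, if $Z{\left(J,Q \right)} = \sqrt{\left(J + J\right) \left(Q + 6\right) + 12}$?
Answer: $170586 + \sqrt{30} \approx 1.7059 \cdot 10^{5}$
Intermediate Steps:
$Z{\left(J,Q \right)} = \sqrt{12 + 2 J \left(6 + Q\right)}$ ($Z{\left(J,Q \right)} = \sqrt{2 J \left(6 + Q\right) + 12} = \sqrt{12 + 2 J \left(6 + Q\right)}$)
$Z{\left(-3,-9 \right)} - -170586 = \sqrt{12 + 12 \left(-3\right) + 2 \left(-3\right) \left(-9\right)} - -170586 = \sqrt{12 - 36 + 54} + 170586 = \sqrt{30} + 170586 = 170586 + \sqrt{30}$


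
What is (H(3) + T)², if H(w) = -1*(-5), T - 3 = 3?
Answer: 121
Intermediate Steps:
T = 6 (T = 3 + 3 = 6)
H(w) = 5
(H(3) + T)² = (5 + 6)² = 11² = 121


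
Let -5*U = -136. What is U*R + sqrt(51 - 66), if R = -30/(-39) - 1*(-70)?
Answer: 25024/13 + I*sqrt(15) ≈ 1924.9 + 3.873*I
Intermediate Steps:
U = 136/5 (U = -1/5*(-136) = 136/5 ≈ 27.200)
R = 920/13 (R = -30*(-1/39) + 70 = 10/13 + 70 = 920/13 ≈ 70.769)
U*R + sqrt(51 - 66) = (136/5)*(920/13) + sqrt(51 - 66) = 25024/13 + sqrt(-15) = 25024/13 + I*sqrt(15)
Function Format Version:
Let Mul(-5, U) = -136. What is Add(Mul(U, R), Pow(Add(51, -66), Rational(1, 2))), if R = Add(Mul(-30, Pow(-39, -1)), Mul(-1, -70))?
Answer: Add(Rational(25024, 13), Mul(I, Pow(15, Rational(1, 2)))) ≈ Add(1924.9, Mul(3.8730, I))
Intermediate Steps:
U = Rational(136, 5) (U = Mul(Rational(-1, 5), -136) = Rational(136, 5) ≈ 27.200)
R = Rational(920, 13) (R = Add(Mul(-30, Rational(-1, 39)), 70) = Add(Rational(10, 13), 70) = Rational(920, 13) ≈ 70.769)
Add(Mul(U, R), Pow(Add(51, -66), Rational(1, 2))) = Add(Mul(Rational(136, 5), Rational(920, 13)), Pow(Add(51, -66), Rational(1, 2))) = Add(Rational(25024, 13), Pow(-15, Rational(1, 2))) = Add(Rational(25024, 13), Mul(I, Pow(15, Rational(1, 2))))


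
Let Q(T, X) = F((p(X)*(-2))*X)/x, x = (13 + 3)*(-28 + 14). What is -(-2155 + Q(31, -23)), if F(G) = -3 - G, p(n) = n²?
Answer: 458383/224 ≈ 2046.4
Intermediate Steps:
x = -224 (x = 16*(-14) = -224)
Q(T, X) = 3/224 - X³/112 (Q(T, X) = (-3 - X²*(-2)*X)/(-224) = (-3 - (-2*X²)*X)*(-1/224) = (-3 - (-2)*X³)*(-1/224) = (-3 + 2*X³)*(-1/224) = 3/224 - X³/112)
-(-2155 + Q(31, -23)) = -(-2155 + (3/224 - 1/112*(-23)³)) = -(-2155 + (3/224 - 1/112*(-12167))) = -(-2155 + (3/224 + 12167/112)) = -(-2155 + 24337/224) = -1*(-458383/224) = 458383/224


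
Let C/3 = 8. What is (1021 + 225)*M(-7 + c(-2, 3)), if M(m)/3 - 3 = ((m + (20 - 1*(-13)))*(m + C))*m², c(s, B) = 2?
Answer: 49726614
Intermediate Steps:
C = 24 (C = 3*8 = 24)
M(m) = 9 + 3*m²*(24 + m)*(33 + m) (M(m) = 9 + 3*(((m + (20 - 1*(-13)))*(m + 24))*m²) = 9 + 3*(((m + (20 + 13))*(24 + m))*m²) = 9 + 3*(((m + 33)*(24 + m))*m²) = 9 + 3*(((33 + m)*(24 + m))*m²) = 9 + 3*(((24 + m)*(33 + m))*m²) = 9 + 3*(m²*(24 + m)*(33 + m)) = 9 + 3*m²*(24 + m)*(33 + m))
(1021 + 225)*M(-7 + c(-2, 3)) = (1021 + 225)*(9 + 3*(-7 + 2)⁴ + 171*(-7 + 2)³ + 2376*(-7 + 2)²) = 1246*(9 + 3*(-5)⁴ + 171*(-5)³ + 2376*(-5)²) = 1246*(9 + 3*625 + 171*(-125) + 2376*25) = 1246*(9 + 1875 - 21375 + 59400) = 1246*39909 = 49726614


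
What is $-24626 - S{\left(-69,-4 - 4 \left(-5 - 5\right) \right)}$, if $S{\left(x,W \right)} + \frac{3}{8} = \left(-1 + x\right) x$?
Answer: $- \frac{235645}{8} \approx -29456.0$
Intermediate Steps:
$S{\left(x,W \right)} = - \frac{3}{8} + x \left(-1 + x\right)$ ($S{\left(x,W \right)} = - \frac{3}{8} + \left(-1 + x\right) x = - \frac{3}{8} + x \left(-1 + x\right)$)
$-24626 - S{\left(-69,-4 - 4 \left(-5 - 5\right) \right)} = -24626 - \left(- \frac{3}{8} + \left(-69\right)^{2} - -69\right) = -24626 - \left(- \frac{3}{8} + 4761 + 69\right) = -24626 - \frac{38637}{8} = - \frac{235645}{8}$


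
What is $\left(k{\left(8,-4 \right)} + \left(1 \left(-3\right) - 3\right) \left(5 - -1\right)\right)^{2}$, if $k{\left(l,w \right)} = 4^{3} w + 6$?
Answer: $81796$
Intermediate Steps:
$k{\left(l,w \right)} = 6 + 64 w$ ($k{\left(l,w \right)} = 64 w + 6 = 6 + 64 w$)
$\left(k{\left(8,-4 \right)} + \left(1 \left(-3\right) - 3\right) \left(5 - -1\right)\right)^{2} = \left(\left(6 + 64 \left(-4\right)\right) + \left(1 \left(-3\right) - 3\right) \left(5 - -1\right)\right)^{2} = \left(\left(6 - 256\right) + \left(-3 - 3\right) \left(5 + 1\right)\right)^{2} = \left(-250 - 36\right)^{2} = \left(-286\right)^{2} = 81796$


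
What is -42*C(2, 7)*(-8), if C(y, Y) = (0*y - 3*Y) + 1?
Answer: -6720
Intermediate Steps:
C(y, Y) = 1 - 3*Y (C(y, Y) = (0 - 3*Y) + 1 = -3*Y + 1 = 1 - 3*Y)
-42*C(2, 7)*(-8) = -42*(1 - 3*7)*(-8) = -42*(1 - 21)*(-8) = -42*(-20)*(-8) = 840*(-8) = -6720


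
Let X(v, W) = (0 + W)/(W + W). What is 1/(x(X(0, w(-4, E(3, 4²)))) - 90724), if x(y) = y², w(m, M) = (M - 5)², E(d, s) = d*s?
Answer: -4/362895 ≈ -1.1022e-5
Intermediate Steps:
w(m, M) = (-5 + M)²
X(v, W) = ½ (X(v, W) = W/((2*W)) = W*(1/(2*W)) = ½)
1/(x(X(0, w(-4, E(3, 4²)))) - 90724) = 1/((½)² - 90724) = 1/(¼ - 90724) = 1/(-362895/4) = -4/362895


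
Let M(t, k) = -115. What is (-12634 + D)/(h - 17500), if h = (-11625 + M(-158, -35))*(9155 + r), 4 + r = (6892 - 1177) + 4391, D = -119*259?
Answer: 8691/45218936 ≈ 0.00019220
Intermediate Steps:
D = -30821
r = 10102 (r = -4 + ((6892 - 1177) + 4391) = -4 + (5715 + 4391) = -4 + 10106 = 10102)
h = -226077180 (h = (-11625 - 115)*(9155 + 10102) = -11740*19257 = -226077180)
(-12634 + D)/(h - 17500) = (-12634 - 30821)/(-226077180 - 17500) = -43455/(-226094680) = -43455*(-1/226094680) = 8691/45218936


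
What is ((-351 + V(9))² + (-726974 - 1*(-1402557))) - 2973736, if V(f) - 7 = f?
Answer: -2185928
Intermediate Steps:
V(f) = 7 + f
((-351 + V(9))² + (-726974 - 1*(-1402557))) - 2973736 = ((-351 + (7 + 9))² + (-726974 - 1*(-1402557))) - 2973736 = ((-351 + 16)² + (-726974 + 1402557)) - 2973736 = ((-335)² + 675583) - 2973736 = (112225 + 675583) - 2973736 = 787808 - 2973736 = -2185928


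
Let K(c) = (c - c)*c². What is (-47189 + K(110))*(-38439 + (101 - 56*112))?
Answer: 2105101290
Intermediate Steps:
K(c) = 0 (K(c) = 0*c² = 0)
(-47189 + K(110))*(-38439 + (101 - 56*112)) = (-47189 + 0)*(-38439 + (101 - 56*112)) = -47189*(-38439 + (101 - 6272)) = -47189*(-38439 - 6171) = -47189*(-44610) = 2105101290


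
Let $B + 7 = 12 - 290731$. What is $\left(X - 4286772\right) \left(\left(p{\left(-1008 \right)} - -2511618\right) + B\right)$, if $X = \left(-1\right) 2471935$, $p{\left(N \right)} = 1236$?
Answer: $-15018712068496$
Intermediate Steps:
$B = -290726$ ($B = -7 + \left(12 - 290731\right) = -7 - 290719 = -290726$)
$X = -2471935$
$\left(X - 4286772\right) \left(\left(p{\left(-1008 \right)} - -2511618\right) + B\right) = \left(-2471935 - 4286772\right) \left(\left(1236 - -2511618\right) - 290726\right) = - 6758707 \left(\left(1236 + 2511618\right) - 290726\right) = - 6758707 \left(2512854 - 290726\right) = \left(-6758707\right) 2222128 = -15018712068496$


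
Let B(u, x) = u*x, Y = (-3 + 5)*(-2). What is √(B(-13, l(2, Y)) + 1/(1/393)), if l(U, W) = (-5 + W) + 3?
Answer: √471 ≈ 21.703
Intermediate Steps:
Y = -4 (Y = 2*(-2) = -4)
l(U, W) = -2 + W
√(B(-13, l(2, Y)) + 1/(1/393)) = √(-13*(-2 - 4) + 1/(1/393)) = √(-13*(-6) + 1/(1/393)) = √(78 + 393) = √471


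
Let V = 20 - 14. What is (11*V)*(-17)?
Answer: -1122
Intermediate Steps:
V = 6
(11*V)*(-17) = (11*6)*(-17) = 66*(-17) = -1122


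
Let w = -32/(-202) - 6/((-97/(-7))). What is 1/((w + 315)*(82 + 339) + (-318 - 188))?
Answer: 9797/1293139383 ≈ 7.5761e-6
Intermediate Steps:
w = -2690/9797 (w = -32*(-1/202) - 6/((-97*(-1/7))) = 16/101 - 6/97/7 = 16/101 - 6*7/97 = 16/101 - 42/97 = -2690/9797 ≈ -0.27457)
1/((w + 315)*(82 + 339) + (-318 - 188)) = 1/((-2690/9797 + 315)*(82 + 339) + (-318 - 188)) = 1/((3083365/9797)*421 - 506) = 1/(1298096665/9797 - 506) = 1/(1293139383/9797) = 9797/1293139383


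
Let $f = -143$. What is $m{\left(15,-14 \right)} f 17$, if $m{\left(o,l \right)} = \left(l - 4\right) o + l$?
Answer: $690404$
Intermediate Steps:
$m{\left(o,l \right)} = l + o \left(-4 + l\right)$ ($m{\left(o,l \right)} = \left(-4 + l\right) o + l = o \left(-4 + l\right) + l = l + o \left(-4 + l\right)$)
$m{\left(15,-14 \right)} f 17 = \left(-14 - 60 - 210\right) \left(-143\right) 17 = \left(-284\right) \left(-143\right) 17 = 40612 \cdot 17 = 690404$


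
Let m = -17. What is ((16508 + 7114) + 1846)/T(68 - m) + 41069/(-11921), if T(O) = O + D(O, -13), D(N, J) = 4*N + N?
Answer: 20189917/434265 ≈ 46.492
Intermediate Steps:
D(N, J) = 5*N
T(O) = 6*O (T(O) = O + 5*O = 6*O)
((16508 + 7114) + 1846)/T(68 - m) + 41069/(-11921) = ((16508 + 7114) + 1846)/((6*(68 - 1*(-17)))) + 41069/(-11921) = (23622 + 1846)/((6*(68 + 17))) + 41069*(-1/11921) = 25468/((6*85)) - 5867/1703 = 25468/510 - 5867/1703 = 25468*(1/510) - 5867/1703 = 12734/255 - 5867/1703 = 20189917/434265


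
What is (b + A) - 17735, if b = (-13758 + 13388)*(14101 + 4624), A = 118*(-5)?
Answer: -6946575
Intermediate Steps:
A = -590
b = -6928250 (b = -370*18725 = -6928250)
(b + A) - 17735 = (-6928250 - 590) - 17735 = -6928840 - 17735 = -6946575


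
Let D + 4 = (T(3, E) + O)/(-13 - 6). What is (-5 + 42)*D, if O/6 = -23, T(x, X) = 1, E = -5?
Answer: 2257/19 ≈ 118.79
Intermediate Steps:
O = -138 (O = 6*(-23) = -138)
D = 61/19 (D = -4 + (1 - 138)/(-13 - 6) = -4 - 137/(-19) = -4 - 137*(-1/19) = -4 + 137/19 = 61/19 ≈ 3.2105)
(-5 + 42)*D = (-5 + 42)*(61/19) = 37*(61/19) = 2257/19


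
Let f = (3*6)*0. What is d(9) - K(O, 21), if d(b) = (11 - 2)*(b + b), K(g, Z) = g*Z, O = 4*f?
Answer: 162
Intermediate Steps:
f = 0 (f = 18*0 = 0)
O = 0 (O = 4*0 = 0)
K(g, Z) = Z*g
d(b) = 18*b (d(b) = 9*(2*b) = 18*b)
d(9) - K(O, 21) = 18*9 - 21*0 = 162 - 1*0 = 162 + 0 = 162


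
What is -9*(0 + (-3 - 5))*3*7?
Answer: 1512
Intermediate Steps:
-9*(0 + (-3 - 5))*3*7 = -9*(0 - 8)*3*7 = -(-72)*3*7 = -9*(-24)*7 = 216*7 = 1512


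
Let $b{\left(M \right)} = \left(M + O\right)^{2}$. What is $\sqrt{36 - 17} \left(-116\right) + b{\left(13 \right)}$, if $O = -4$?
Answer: $81 - 116 \sqrt{19} \approx -424.63$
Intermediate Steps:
$b{\left(M \right)} = \left(-4 + M\right)^{2}$ ($b{\left(M \right)} = \left(M - 4\right)^{2} = \left(-4 + M\right)^{2}$)
$\sqrt{36 - 17} \left(-116\right) + b{\left(13 \right)} = \sqrt{36 - 17} \left(-116\right) + \left(-4 + 13\right)^{2} = \sqrt{19} \left(-116\right) + 9^{2} = - 116 \sqrt{19} + 81 = 81 - 116 \sqrt{19}$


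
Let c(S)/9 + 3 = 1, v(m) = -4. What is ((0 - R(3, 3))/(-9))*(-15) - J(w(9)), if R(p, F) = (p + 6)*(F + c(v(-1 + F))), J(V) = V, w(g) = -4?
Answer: 229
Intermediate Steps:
c(S) = -18 (c(S) = -27 + 9*1 = -27 + 9 = -18)
R(p, F) = (-18 + F)*(6 + p) (R(p, F) = (p + 6)*(F - 18) = (6 + p)*(-18 + F) = (-18 + F)*(6 + p))
((0 - R(3, 3))/(-9))*(-15) - J(w(9)) = ((0 - (-108 - 18*3 + 6*3 + 3*3))/(-9))*(-15) - 1*(-4) = ((0 - (-108 - 54 + 18 + 9))*(-⅑))*(-15) + 4 = ((0 - 1*(-135))*(-⅑))*(-15) + 4 = ((0 + 135)*(-⅑))*(-15) + 4 = (135*(-⅑))*(-15) + 4 = -15*(-15) + 4 = 225 + 4 = 229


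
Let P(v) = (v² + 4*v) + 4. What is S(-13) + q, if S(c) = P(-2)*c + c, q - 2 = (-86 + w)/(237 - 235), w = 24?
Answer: -42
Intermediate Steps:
q = -29 (q = 2 + (-86 + 24)/(237 - 235) = 2 - 62/2 = 2 - 62*½ = 2 - 31 = -29)
P(v) = 4 + v² + 4*v
S(c) = c (S(c) = (4 + (-2)² + 4*(-2))*c + c = (4 + 4 - 8)*c + c = 0*c + c = 0 + c = c)
S(-13) + q = -13 - 29 = -42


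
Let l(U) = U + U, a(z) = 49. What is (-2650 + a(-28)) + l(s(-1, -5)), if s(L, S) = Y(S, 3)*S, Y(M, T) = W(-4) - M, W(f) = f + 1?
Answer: -2621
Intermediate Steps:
W(f) = 1 + f
Y(M, T) = -3 - M (Y(M, T) = (1 - 4) - M = -3 - M)
s(L, S) = S*(-3 - S) (s(L, S) = (-3 - S)*S = S*(-3 - S))
l(U) = 2*U
(-2650 + a(-28)) + l(s(-1, -5)) = (-2650 + 49) + 2*(-1*(-5)*(3 - 5)) = -2601 + 2*(-1*(-5)*(-2)) = -2601 + 2*(-10) = -2601 - 20 = -2621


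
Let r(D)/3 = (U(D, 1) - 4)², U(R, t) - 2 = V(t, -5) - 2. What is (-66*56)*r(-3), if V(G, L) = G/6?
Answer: -162932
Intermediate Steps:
V(G, L) = G/6 (V(G, L) = G*(⅙) = G/6)
U(R, t) = t/6 (U(R, t) = 2 + (t/6 - 2) = 2 + (-2 + t/6) = t/6)
r(D) = 529/12 (r(D) = 3*((⅙)*1 - 4)² = 3*(⅙ - 4)² = 3*(-23/6)² = 3*(529/36) = 529/12)
(-66*56)*r(-3) = -66*56*(529/12) = -3696*529/12 = -162932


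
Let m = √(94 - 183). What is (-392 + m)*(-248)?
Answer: 97216 - 248*I*√89 ≈ 97216.0 - 2339.6*I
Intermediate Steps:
m = I*√89 (m = √(-89) = I*√89 ≈ 9.434*I)
(-392 + m)*(-248) = (-392 + I*√89)*(-248) = 97216 - 248*I*√89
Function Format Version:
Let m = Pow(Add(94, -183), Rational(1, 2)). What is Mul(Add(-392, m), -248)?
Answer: Add(97216, Mul(-248, I, Pow(89, Rational(1, 2)))) ≈ Add(97216., Mul(-2339.6, I))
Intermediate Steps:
m = Mul(I, Pow(89, Rational(1, 2))) (m = Pow(-89, Rational(1, 2)) = Mul(I, Pow(89, Rational(1, 2))) ≈ Mul(9.4340, I))
Mul(Add(-392, m), -248) = Mul(Add(-392, Mul(I, Pow(89, Rational(1, 2)))), -248) = Add(97216, Mul(-248, I, Pow(89, Rational(1, 2))))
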